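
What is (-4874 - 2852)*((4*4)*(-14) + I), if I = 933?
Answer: -5477734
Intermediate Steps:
(-4874 - 2852)*((4*4)*(-14) + I) = (-4874 - 2852)*((4*4)*(-14) + 933) = -7726*(16*(-14) + 933) = -7726*(-224 + 933) = -7726*709 = -5477734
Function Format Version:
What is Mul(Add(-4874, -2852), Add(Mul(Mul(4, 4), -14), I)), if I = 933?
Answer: -5477734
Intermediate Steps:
Mul(Add(-4874, -2852), Add(Mul(Mul(4, 4), -14), I)) = Mul(Add(-4874, -2852), Add(Mul(Mul(4, 4), -14), 933)) = Mul(-7726, Add(Mul(16, -14), 933)) = Mul(-7726, Add(-224, 933)) = Mul(-7726, 709) = -5477734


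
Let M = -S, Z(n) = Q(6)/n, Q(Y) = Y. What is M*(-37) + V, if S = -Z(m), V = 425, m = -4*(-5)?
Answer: 4139/10 ≈ 413.90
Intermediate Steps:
m = 20
Z(n) = 6/n
S = -3/10 (S = -6/20 = -1*3/10 = -3/10 ≈ -0.30000)
M = 3/10 (M = -1*(-3/10) = 3/10 ≈ 0.30000)
M*(-37) + V = (3/10)*(-37) + 425 = -111/10 + 425 = 4139/10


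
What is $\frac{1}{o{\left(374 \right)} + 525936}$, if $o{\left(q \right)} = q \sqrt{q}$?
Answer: $\frac{65742}{34569545309} - \frac{187 \sqrt{374}}{138278181236} \approx 1.8756 \cdot 10^{-6}$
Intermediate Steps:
$o{\left(q \right)} = q^{\frac{3}{2}}$
$\frac{1}{o{\left(374 \right)} + 525936} = \frac{1}{374^{\frac{3}{2}} + 525936} = \frac{1}{374 \sqrt{374} + 525936} = \frac{1}{525936 + 374 \sqrt{374}}$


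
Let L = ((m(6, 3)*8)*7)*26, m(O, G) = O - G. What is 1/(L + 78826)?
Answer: 1/83194 ≈ 1.2020e-5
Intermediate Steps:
L = 4368 (L = (((6 - 1*3)*8)*7)*26 = (((6 - 3)*8)*7)*26 = ((3*8)*7)*26 = (24*7)*26 = 168*26 = 4368)
1/(L + 78826) = 1/(4368 + 78826) = 1/83194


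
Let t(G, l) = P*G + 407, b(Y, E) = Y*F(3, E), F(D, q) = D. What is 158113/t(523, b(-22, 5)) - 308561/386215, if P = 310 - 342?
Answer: -66104104864/6306504735 ≈ -10.482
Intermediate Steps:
P = -32
b(Y, E) = 3*Y (b(Y, E) = Y*3 = 3*Y)
t(G, l) = 407 - 32*G (t(G, l) = -32*G + 407 = 407 - 32*G)
158113/t(523, b(-22, 5)) - 308561/386215 = 158113/(407 - 32*523) - 308561/386215 = 158113/(407 - 16736) - 308561*1/386215 = 158113/(-16329) - 308561/386215 = 158113*(-1/16329) - 308561/386215 = -158113/16329 - 308561/386215 = -66104104864/6306504735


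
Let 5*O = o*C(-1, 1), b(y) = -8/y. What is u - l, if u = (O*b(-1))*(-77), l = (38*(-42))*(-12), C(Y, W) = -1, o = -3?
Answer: -97608/5 ≈ -19522.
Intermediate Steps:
l = 19152 (l = -1596*(-12) = 19152)
O = ⅗ (O = (-3*(-1))/5 = (⅕)*3 = ⅗ ≈ 0.60000)
u = -1848/5 (u = (3*(-8/(-1))/5)*(-77) = (3*(-8*(-1))/5)*(-77) = ((⅗)*8)*(-77) = (24/5)*(-77) = -1848/5 ≈ -369.60)
u - l = -1848/5 - 1*19152 = -1848/5 - 19152 = -97608/5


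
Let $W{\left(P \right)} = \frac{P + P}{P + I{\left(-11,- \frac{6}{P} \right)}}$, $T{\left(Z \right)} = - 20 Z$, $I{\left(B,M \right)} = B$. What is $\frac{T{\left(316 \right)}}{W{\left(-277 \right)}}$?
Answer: $- \frac{910080}{277} \approx -3285.5$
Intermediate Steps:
$W{\left(P \right)} = \frac{2 P}{-11 + P}$ ($W{\left(P \right)} = \frac{P + P}{P - 11} = \frac{2 P}{-11 + P}$)
$\frac{T{\left(316 \right)}}{W{\left(-277 \right)}} = \frac{\left(-20\right) 316}{2 \left(-277\right) \frac{1}{-11 - 277}} = - \frac{6320}{2 \left(-277\right) \frac{1}{-288}} = - \frac{6320}{2 \left(-277\right) \left(- \frac{1}{288}\right)} = - \frac{6320}{\frac{277}{144}} = \left(-6320\right) \frac{144}{277} = - \frac{910080}{277}$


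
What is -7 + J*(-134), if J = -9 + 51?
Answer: -5635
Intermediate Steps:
J = 42
-7 + J*(-134) = -7 + 42*(-134) = -7 - 5628 = -5635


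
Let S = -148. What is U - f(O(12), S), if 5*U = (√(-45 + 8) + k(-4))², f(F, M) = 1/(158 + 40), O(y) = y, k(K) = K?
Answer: -4163/990 - 8*I*√37/5 ≈ -4.205 - 9.7324*I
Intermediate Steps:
f(F, M) = 1/198
U = (-4 + I*√37)²/5 (U = (√(-45 + 8) - 4)²/5 = (√(-37) - 4)²/5 = (I*√37 - 4)²/5 = (-4 + I*√37)²/5 ≈ -4.2 - 9.7324*I)
U - f(O(12), S) = (4 - I*√37)²/5 - 1*1/198 = (4 - I*√37)²/5 - 1/198 = -1/198 + (4 - I*√37)²/5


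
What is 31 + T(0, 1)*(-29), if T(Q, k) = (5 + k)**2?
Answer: -1013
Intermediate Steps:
31 + T(0, 1)*(-29) = 31 + (5 + 1)**2*(-29) = 31 + 6**2*(-29) = 31 + 36*(-29) = 31 - 1044 = -1013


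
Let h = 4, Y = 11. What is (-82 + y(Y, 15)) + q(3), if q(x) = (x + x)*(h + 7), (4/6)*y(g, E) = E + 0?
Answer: 13/2 ≈ 6.5000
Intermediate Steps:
y(g, E) = 3*E/2 (y(g, E) = 3*(E + 0)/2 = 3*E/2)
q(x) = 22*x (q(x) = (x + x)*(4 + 7) = (2*x)*11 = 22*x)
(-82 + y(Y, 15)) + q(3) = (-82 + (3/2)*15) + 22*3 = (-82 + 45/2) + 66 = -119/2 + 66 = 13/2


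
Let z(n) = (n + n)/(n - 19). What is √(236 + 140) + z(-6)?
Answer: 12/25 + 2*√94 ≈ 19.871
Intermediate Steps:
z(n) = 2*n/(-19 + n) (z(n) = (2*n)/(-19 + n) = 2*n/(-19 + n))
√(236 + 140) + z(-6) = √(236 + 140) + 2*(-6)/(-19 - 6) = √376 + 2*(-6)/(-25) = 2*√94 + 2*(-6)*(-1/25) = 2*√94 + 12/25 = 12/25 + 2*√94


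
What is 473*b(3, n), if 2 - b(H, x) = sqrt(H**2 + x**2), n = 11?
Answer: 946 - 473*sqrt(130) ≈ -4447.0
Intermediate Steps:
b(H, x) = 2 - sqrt(H**2 + x**2)
473*b(3, n) = 473*(2 - sqrt(3**2 + 11**2)) = 473*(2 - sqrt(9 + 121)) = 473*(2 - sqrt(130)) = 946 - 473*sqrt(130)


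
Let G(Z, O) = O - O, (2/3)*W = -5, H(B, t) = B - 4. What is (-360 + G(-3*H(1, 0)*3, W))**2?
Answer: 129600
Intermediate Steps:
H(B, t) = -4 + B
W = -15/2 (W = (3/2)*(-5) = -15/2 ≈ -7.5000)
G(Z, O) = 0
(-360 + G(-3*H(1, 0)*3, W))**2 = (-360 + 0)**2 = (-360)**2 = 129600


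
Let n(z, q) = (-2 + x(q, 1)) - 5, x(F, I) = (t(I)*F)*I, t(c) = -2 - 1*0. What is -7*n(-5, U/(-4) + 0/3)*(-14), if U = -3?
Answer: -833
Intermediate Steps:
t(c) = -2 (t(c) = -2 + 0 = -2)
x(F, I) = -2*F*I (x(F, I) = (-2*F)*I = -2*F*I)
n(z, q) = -7 - 2*q (n(z, q) = (-2 - 2*q*1) - 5 = (-2 - 2*q) - 5 = -7 - 2*q)
-7*n(-5, U/(-4) + 0/3)*(-14) = -7*(-7 - 2*(-3/(-4) + 0/3))*(-14) = -7*(-7 - 2*(-3*(-1/4) + 0*(1/3)))*(-14) = -7*(-7 - 2*(3/4 + 0))*(-14) = -7*(-7 - 2*3/4)*(-14) = -7*(-7 - 3/2)*(-14) = -7*(-17/2)*(-14) = (119/2)*(-14) = -833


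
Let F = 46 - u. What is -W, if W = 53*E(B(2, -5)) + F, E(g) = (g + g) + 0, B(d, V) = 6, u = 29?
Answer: -653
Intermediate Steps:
E(g) = 2*g (E(g) = 2*g + 0 = 2*g)
F = 17 (F = 46 - 1*29 = 46 - 29 = 17)
W = 653 (W = 53*(2*6) + 17 = 53*12 + 17 = 636 + 17 = 653)
-W = -1*653 = -653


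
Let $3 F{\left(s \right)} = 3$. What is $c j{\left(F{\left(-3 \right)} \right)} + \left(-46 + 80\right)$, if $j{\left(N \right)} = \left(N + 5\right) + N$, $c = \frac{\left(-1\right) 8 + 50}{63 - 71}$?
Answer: $- \frac{11}{4} \approx -2.75$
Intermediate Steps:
$F{\left(s \right)} = 1$ ($F{\left(s \right)} = \frac{1}{3} \cdot 3 = 1$)
$c = - \frac{21}{4}$ ($c = \frac{-8 + 50}{-8} = 42 \left(- \frac{1}{8}\right) = - \frac{21}{4} \approx -5.25$)
$j{\left(N \right)} = 5 + 2 N$ ($j{\left(N \right)} = \left(5 + N\right) + N = 5 + 2 N$)
$c j{\left(F{\left(-3 \right)} \right)} + \left(-46 + 80\right) = - \frac{21 \left(5 + 2 \cdot 1\right)}{4} + \left(-46 + 80\right) = - \frac{21 \left(5 + 2\right)}{4} + 34 = \left(- \frac{21}{4}\right) 7 + 34 = - \frac{147}{4} + 34 = - \frac{11}{4}$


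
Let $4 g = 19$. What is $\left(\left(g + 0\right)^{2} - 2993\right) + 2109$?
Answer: $- \frac{13783}{16} \approx -861.44$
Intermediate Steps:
$g = \frac{19}{4}$ ($g = \frac{1}{4} \cdot 19 = \frac{19}{4} \approx 4.75$)
$\left(\left(g + 0\right)^{2} - 2993\right) + 2109 = \left(\left(\frac{19}{4} + 0\right)^{2} - 2993\right) + 2109 = \left(\left(\frac{19}{4}\right)^{2} - 2993\right) + 2109 = \left(\frac{361}{16} - 2993\right) + 2109 = - \frac{47527}{16} + 2109 = - \frac{13783}{16}$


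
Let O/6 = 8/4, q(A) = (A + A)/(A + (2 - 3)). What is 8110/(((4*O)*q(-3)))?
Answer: 4055/36 ≈ 112.64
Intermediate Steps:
q(A) = 2*A/(-1 + A) (q(A) = (2*A)/(A - 1) = (2*A)/(-1 + A) = 2*A/(-1 + A))
O = 12 (O = 6*(8/4) = 6*(8*(1/4)) = 6*2 = 12)
8110/(((4*O)*q(-3))) = 8110/(((4*12)*(2*(-3)/(-1 - 3)))) = 8110/((48*(2*(-3)/(-4)))) = 8110/((48*(2*(-3)*(-1/4)))) = 8110/((48*(3/2))) = 8110/72 = 8110*(1/72) = 4055/36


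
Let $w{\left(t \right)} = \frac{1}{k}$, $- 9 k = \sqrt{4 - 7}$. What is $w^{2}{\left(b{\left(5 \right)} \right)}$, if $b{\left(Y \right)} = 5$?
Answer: $-27$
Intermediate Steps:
$k = - \frac{i \sqrt{3}}{9}$ ($k = - \frac{\sqrt{4 - 7}}{9} = - \frac{\sqrt{-3}}{9} = - \frac{i \sqrt{3}}{9} \approx - 0.19245 i$)
$w{\left(t \right)} = 3 i \sqrt{3}$ ($w{\left(t \right)} = \frac{1}{\left(- \frac{1}{9}\right) i \sqrt{3}} = 3 i \sqrt{3}$)
$w^{2}{\left(b{\left(5 \right)} \right)} = \left(3 i \sqrt{3}\right)^{2} = -27$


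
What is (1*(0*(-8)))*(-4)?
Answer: 0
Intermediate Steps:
(1*(0*(-8)))*(-4) = (1*0)*(-4) = 0*(-4) = 0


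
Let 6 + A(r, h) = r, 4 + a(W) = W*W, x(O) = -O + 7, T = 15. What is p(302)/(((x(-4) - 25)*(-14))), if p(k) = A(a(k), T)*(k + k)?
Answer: 13770294/49 ≈ 2.8103e+5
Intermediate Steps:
x(O) = 7 - O
a(W) = -4 + W² (a(W) = -4 + W*W = -4 + W²)
A(r, h) = -6 + r
p(k) = 2*k*(-10 + k²) (p(k) = (-6 + (-4 + k²))*(k + k) = (-10 + k²)*(2*k) = 2*k*(-10 + k²))
p(302)/(((x(-4) - 25)*(-14))) = (2*302*(-10 + 302²))/((((7 - 1*(-4)) - 25)*(-14))) = (2*302*(-10 + 91204))/((((7 + 4) - 25)*(-14))) = (2*302*91194)/(((11 - 25)*(-14))) = 55081176/((-14*(-14))) = 55081176/196 = 55081176*(1/196) = 13770294/49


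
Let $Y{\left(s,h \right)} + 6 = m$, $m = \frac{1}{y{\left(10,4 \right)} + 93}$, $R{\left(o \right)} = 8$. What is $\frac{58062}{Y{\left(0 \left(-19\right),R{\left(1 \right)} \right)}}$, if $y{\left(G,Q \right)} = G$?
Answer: $- \frac{5980386}{617} \approx -9692.7$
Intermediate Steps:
$m = \frac{1}{103}$ ($m = \frac{1}{10 + 93} = \frac{1}{103} \approx 0.0097087$)
$Y{\left(s,h \right)} = - \frac{617}{103}$ ($Y{\left(s,h \right)} = -6 + \frac{1}{103} = - \frac{617}{103}$)
$\frac{58062}{Y{\left(0 \left(-19\right),R{\left(1 \right)} \right)}} = \frac{58062}{- \frac{617}{103}} = 58062 \left(- \frac{103}{617}\right) = - \frac{5980386}{617}$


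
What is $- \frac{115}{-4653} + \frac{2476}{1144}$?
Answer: $\frac{264827}{120978} \approx 2.189$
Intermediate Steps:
$- \frac{115}{-4653} + \frac{2476}{1144} = \left(-115\right) \left(- \frac{1}{4653}\right) + 2476 \cdot \frac{1}{1144} = \frac{115}{4653} + \frac{619}{286} = \frac{264827}{120978}$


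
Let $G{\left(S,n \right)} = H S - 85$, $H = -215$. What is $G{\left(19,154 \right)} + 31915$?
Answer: $27745$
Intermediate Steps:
$G{\left(S,n \right)} = -85 - 215 S$ ($G{\left(S,n \right)} = - 215 S - 85 = -85 - 215 S$)
$G{\left(19,154 \right)} + 31915 = \left(-85 - 4085\right) + 31915 = -4170 + 31915 = 27745$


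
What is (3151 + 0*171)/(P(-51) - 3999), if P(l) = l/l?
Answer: -3151/3998 ≈ -0.78814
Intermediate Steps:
P(l) = 1
(3151 + 0*171)/(P(-51) - 3999) = (3151 + 0*171)/(1 - 3999) = (3151 + 0)/(-3998) = 3151*(-1/3998) = -3151/3998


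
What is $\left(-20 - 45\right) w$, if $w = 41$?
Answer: $-2665$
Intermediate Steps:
$\left(-20 - 45\right) w = \left(-20 - 45\right) 41 = \left(-65\right) 41 = -2665$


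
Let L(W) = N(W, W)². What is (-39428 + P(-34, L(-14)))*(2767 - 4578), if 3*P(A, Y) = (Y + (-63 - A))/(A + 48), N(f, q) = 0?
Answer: 2999025055/42 ≈ 7.1405e+7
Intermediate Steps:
L(W) = 0 (L(W) = 0² = 0)
P(A, Y) = (-63 + Y - A)/(3*(48 + A)) (P(A, Y) = ((Y + (-63 - A))/(A + 48))/3 = ((-63 + Y - A)/(48 + A))/3 = (-63 + Y - A)/(3*(48 + A)))
(-39428 + P(-34, L(-14)))*(2767 - 4578) = (-39428 + (-63 + 0 - 1*(-34))/(3*(48 - 34)))*(2767 - 4578) = (-39428 + (⅓)*(-63 + 0 + 34)/14)*(-1811) = (-39428 + (⅓)*(1/14)*(-29))*(-1811) = (-39428 - 29/42)*(-1811) = -1656005/42*(-1811) = 2999025055/42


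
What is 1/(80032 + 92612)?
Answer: 1/172644 ≈ 5.7923e-6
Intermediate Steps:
1/(80032 + 92612) = 1/172644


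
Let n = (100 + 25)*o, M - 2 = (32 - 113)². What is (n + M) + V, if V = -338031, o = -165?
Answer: -352093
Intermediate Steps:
M = 6563 (M = 2 + (32 - 113)² = 2 + (-81)² = 2 + 6561 = 6563)
n = -20625 (n = (100 + 25)*(-165) = 125*(-165) = -20625)
(n + M) + V = (-20625 + 6563) - 338031 = -14062 - 338031 = -352093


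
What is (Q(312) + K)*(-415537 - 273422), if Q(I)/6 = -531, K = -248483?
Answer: 173389622571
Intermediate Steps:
Q(I) = -3186 (Q(I) = 6*(-531) = -3186)
(Q(312) + K)*(-415537 - 273422) = (-3186 - 248483)*(-415537 - 273422) = -251669*(-688959) = 173389622571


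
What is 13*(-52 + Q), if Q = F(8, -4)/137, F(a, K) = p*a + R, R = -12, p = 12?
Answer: -91520/137 ≈ -668.03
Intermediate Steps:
F(a, K) = -12 + 12*a (F(a, K) = 12*a - 12 = -12 + 12*a)
Q = 84/137 (Q = (-12 + 12*8)/137 = (-12 + 96)*(1/137) = 84*(1/137) = 84/137 ≈ 0.61314)
13*(-52 + Q) = 13*(-52 + 84/137) = 13*(-7040/137) = -91520/137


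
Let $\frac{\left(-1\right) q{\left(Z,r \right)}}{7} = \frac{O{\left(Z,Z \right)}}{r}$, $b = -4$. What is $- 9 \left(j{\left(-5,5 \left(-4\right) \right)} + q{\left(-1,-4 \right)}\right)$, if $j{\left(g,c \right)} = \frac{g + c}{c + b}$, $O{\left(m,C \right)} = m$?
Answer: $\frac{51}{8} \approx 6.375$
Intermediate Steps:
$q{\left(Z,r \right)} = - \frac{7 Z}{r}$ ($q{\left(Z,r \right)} = - 7 \frac{Z}{r} = - \frac{7 Z}{r}$)
$j{\left(g,c \right)} = \frac{c + g}{-4 + c}$ ($j{\left(g,c \right)} = \frac{g + c}{c - 4} = \frac{c + g}{-4 + c}$)
$- 9 \left(j{\left(-5,5 \left(-4\right) \right)} + q{\left(-1,-4 \right)}\right) = - 9 \left(\frac{5 \left(-4\right) - 5}{-4 + 5 \left(-4\right)} - - \frac{7}{-4}\right) = - 9 \left(\frac{-20 - 5}{-4 - 20} - \left(-7\right) \left(- \frac{1}{4}\right)\right) = - 9 \left(\frac{1}{-24} \left(-25\right) - \frac{7}{4}\right) = - 9 \left(\left(- \frac{1}{24}\right) \left(-25\right) - \frac{7}{4}\right) = - 9 \left(\frac{25}{24} - \frac{7}{4}\right) = \left(-9\right) \left(- \frac{17}{24}\right) = \frac{51}{8}$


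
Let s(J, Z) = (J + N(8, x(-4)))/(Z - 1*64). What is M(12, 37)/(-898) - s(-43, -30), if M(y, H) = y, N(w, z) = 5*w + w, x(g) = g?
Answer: 1681/42206 ≈ 0.039828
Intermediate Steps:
N(w, z) = 6*w
s(J, Z) = (48 + J)/(-64 + Z) (s(J, Z) = (J + 6*8)/(Z - 1*64) = (J + 48)/(Z - 64) = (48 + J)/(-64 + Z))
M(12, 37)/(-898) - s(-43, -30) = 12/(-898) - (48 - 43)/(-64 - 30) = 12*(-1/898) - 5/(-94) = -6/449 - (-1)*5/94 = -6/449 - 1*(-5/94) = -6/449 + 5/94 = 1681/42206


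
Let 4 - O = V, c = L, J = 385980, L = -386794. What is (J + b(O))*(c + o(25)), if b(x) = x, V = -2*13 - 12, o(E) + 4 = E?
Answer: -149302887006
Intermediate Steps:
o(E) = -4 + E
V = -38 (V = -26 - 12 = -38)
c = -386794
O = 42 (O = 4 - 1*(-38) = 4 + 38 = 42)
(J + b(O))*(c + o(25)) = (385980 + 42)*(-386794 + (-4 + 25)) = 386022*(-386794 + 21) = 386022*(-386773) = -149302887006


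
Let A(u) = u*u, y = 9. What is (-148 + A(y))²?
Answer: 4489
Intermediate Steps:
A(u) = u²
(-148 + A(y))² = (-148 + 9²)² = (-148 + 81)² = (-67)² = 4489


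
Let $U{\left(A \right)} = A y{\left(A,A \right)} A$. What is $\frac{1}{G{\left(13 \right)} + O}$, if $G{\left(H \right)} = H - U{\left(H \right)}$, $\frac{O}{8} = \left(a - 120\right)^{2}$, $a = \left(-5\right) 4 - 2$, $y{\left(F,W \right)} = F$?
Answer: $\frac{1}{159128} \approx 6.2843 \cdot 10^{-6}$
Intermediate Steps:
$a = -22$ ($a = -20 - 2 = -22$)
$U{\left(A \right)} = A^{3}$ ($U{\left(A \right)} = A A A = A^{2} A = A^{3}$)
$O = 161312$ ($O = 8 \left(-22 - 120\right)^{2} = 8 \left(-142\right)^{2} = 8 \cdot 20164 = 161312$)
$G{\left(H \right)} = H - H^{3}$
$\frac{1}{G{\left(13 \right)} + O} = \frac{1}{\left(13 - 13^{3}\right) + 161312} = \frac{1}{\left(13 - 2197\right) + 161312} = \frac{1}{-2184 + 161312} = \frac{1}{159128}$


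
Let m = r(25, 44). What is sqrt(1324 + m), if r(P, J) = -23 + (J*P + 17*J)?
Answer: sqrt(3149) ≈ 56.116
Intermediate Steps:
r(P, J) = -23 + 17*J + J*P (r(P, J) = -23 + (17*J + J*P) = -23 + 17*J + J*P)
m = 1825 (m = -23 + 17*44 + 44*25 = -23 + 748 + 1100 = 1825)
sqrt(1324 + m) = sqrt(1324 + 1825) = sqrt(3149)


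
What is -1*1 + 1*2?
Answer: 1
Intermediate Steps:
-1*1 + 1*2 = -1 + 2 = 1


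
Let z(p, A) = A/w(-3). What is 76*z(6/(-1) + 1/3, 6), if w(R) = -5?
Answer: -456/5 ≈ -91.200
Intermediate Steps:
z(p, A) = -A/5 (z(p, A) = A/(-5) = A*(-1/5) = -A/5)
76*z(6/(-1) + 1/3, 6) = 76*(-1/5*6) = 76*(-6/5) = -456/5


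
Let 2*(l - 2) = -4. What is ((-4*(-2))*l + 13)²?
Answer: 169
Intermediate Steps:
l = 0 (l = 2 + (½)*(-4) = 2 - 2 = 0)
((-4*(-2))*l + 13)² = (-4*(-2)*0 + 13)² = (8*0 + 13)² = (0 + 13)² = 13² = 169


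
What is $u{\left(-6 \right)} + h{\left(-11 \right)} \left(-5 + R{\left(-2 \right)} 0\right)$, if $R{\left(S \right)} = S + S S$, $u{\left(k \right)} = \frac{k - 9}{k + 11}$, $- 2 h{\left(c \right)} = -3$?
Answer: $- \frac{21}{2} \approx -10.5$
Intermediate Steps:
$h{\left(c \right)} = \frac{3}{2}$ ($h{\left(c \right)} = \left(- \frac{1}{2}\right) \left(-3\right) = \frac{3}{2}$)
$u{\left(k \right)} = \frac{-9 + k}{11 + k}$
$R{\left(S \right)} = S + S^{2}$
$u{\left(-6 \right)} + h{\left(-11 \right)} \left(-5 + R{\left(-2 \right)} 0\right) = \frac{-9 - 6}{11 - 6} + \frac{3 \left(-5 + - 2 \left(1 - 2\right) 0\right)}{2} = \frac{1}{5} \left(-15\right) + \frac{3 \left(-5 + \left(-2\right) \left(-1\right) 0\right)}{2} = \frac{1}{5} \left(-15\right) + \frac{3 \left(-5 + 2 \cdot 0\right)}{2} = -3 + \frac{3 \left(-5 + 0\right)}{2} = -3 + \frac{3}{2} \left(-5\right) = -3 - \frac{15}{2} = - \frac{21}{2}$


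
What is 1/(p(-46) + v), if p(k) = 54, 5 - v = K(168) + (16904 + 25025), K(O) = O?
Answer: -1/42038 ≈ -2.3788e-5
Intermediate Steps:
v = -42092 (v = 5 - (168 + (16904 + 25025)) = 5 - (168 + 41929) = 5 - 1*42097 = 5 - 42097 = -42092)
1/(p(-46) + v) = 1/(54 - 42092) = 1/(-42038) = -1/42038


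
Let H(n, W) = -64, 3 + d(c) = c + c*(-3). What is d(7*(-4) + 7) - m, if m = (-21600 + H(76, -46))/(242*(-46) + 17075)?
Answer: 253441/5943 ≈ 42.645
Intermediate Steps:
d(c) = -3 - 2*c (d(c) = -3 + (c + c*(-3)) = -3 + (c - 3*c) = -3 - 2*c)
m = -21664/5943 (m = (-21600 - 64)/(242*(-46) + 17075) = -21664/(-11132 + 17075) = -21664/5943 ≈ -3.6453)
d(7*(-4) + 7) - m = (-3 - 2*(7*(-4) + 7)) - 1*(-21664/5943) = (-3 - 2*(-28 + 7)) + 21664/5943 = (-3 - 2*(-21)) + 21664/5943 = (-3 + 42) + 21664/5943 = 39 + 21664/5943 = 253441/5943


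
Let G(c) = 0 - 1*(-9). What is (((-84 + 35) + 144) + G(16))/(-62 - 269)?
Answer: -104/331 ≈ -0.31420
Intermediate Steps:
G(c) = 9 (G(c) = 0 + 9 = 9)
(((-84 + 35) + 144) + G(16))/(-62 - 269) = (((-84 + 35) + 144) + 9)/(-62 - 269) = ((-49 + 144) + 9)/(-331) = (95 + 9)*(-1/331) = 104*(-1/331) = -104/331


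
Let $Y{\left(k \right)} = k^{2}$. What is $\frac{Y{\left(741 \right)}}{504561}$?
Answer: $\frac{183027}{168187} \approx 1.0882$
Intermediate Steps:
$\frac{Y{\left(741 \right)}}{504561} = \frac{741^{2}}{504561} = 549081 \cdot \frac{1}{504561} = \frac{183027}{168187}$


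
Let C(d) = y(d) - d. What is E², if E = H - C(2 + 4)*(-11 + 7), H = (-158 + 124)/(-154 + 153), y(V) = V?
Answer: 1156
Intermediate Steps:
C(d) = 0 (C(d) = d - d = 0)
H = 34 (H = -34/(-1) = -34*(-1) = 34)
E = 34 (E = 34 - 0*(-11 + 7) = 34 - 0*(-4) = 34 - 1*0 = 34 + 0 = 34)
E² = 34² = 1156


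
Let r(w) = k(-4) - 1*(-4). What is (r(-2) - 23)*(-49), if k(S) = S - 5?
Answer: 1372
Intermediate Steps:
k(S) = -5 + S
r(w) = -5 (r(w) = (-5 - 4) - 1*(-4) = -9 + 4 = -5)
(r(-2) - 23)*(-49) = (-5 - 23)*(-49) = -28*(-49) = 1372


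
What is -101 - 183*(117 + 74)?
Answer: -35054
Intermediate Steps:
-101 - 183*(117 + 74) = -101 - 183*191 = -101 - 34953 = -35054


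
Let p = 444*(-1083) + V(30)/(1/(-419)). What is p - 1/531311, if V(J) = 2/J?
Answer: -3832451973904/7969665 ≈ -4.8088e+5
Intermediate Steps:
p = -7213199/15 (p = 444*(-1083) + (2/30)/(1/(-419)) = -480852 + (2*(1/30))/(-1/419) = -480852 + (1/15)*(-419) = -480852 - 419/15 = -7213199/15 ≈ -4.8088e+5)
p - 1/531311 = -7213199/15 - 1/531311 = -3832451973904/7969665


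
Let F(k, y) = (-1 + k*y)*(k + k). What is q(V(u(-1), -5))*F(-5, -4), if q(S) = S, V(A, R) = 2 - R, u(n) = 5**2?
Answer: -1330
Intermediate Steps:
u(n) = 25
F(k, y) = 2*k*(-1 + k*y) (F(k, y) = (-1 + k*y)*(2*k) = 2*k*(-1 + k*y))
q(V(u(-1), -5))*F(-5, -4) = (2 - 1*(-5))*(2*(-5)*(-1 - 5*(-4))) = (2 + 5)*(2*(-5)*(-1 + 20)) = 7*(2*(-5)*19) = 7*(-190) = -1330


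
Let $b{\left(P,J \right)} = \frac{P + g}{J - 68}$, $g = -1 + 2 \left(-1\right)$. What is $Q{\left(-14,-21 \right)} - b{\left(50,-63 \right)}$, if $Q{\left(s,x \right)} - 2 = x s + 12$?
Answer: $\frac{40395}{131} \approx 308.36$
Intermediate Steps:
$g = -3$ ($g = -1 - 2 = -3$)
$Q{\left(s,x \right)} = 14 + s x$ ($Q{\left(s,x \right)} = 2 + \left(x s + 12\right) = 2 + \left(s x + 12\right) = 2 + \left(12 + s x\right) = 14 + s x$)
$b{\left(P,J \right)} = \frac{-3 + P}{-68 + J}$ ($b{\left(P,J \right)} = \frac{P - 3}{J - 68} = \frac{-3 + P}{-68 + J}$)
$Q{\left(-14,-21 \right)} - b{\left(50,-63 \right)} = \left(14 - -294\right) - \frac{-3 + 50}{-68 - 63} = \left(14 + 294\right) - \frac{1}{-131} \cdot 47 = 308 - \left(- \frac{1}{131}\right) 47 = 308 - - \frac{47}{131} = 308 + \frac{47}{131} = \frac{40395}{131}$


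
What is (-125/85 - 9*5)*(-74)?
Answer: 58460/17 ≈ 3438.8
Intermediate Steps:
(-125/85 - 9*5)*(-74) = (-125*1/85 - 45)*(-74) = (-25/17 - 45)*(-74) = -790/17*(-74) = 58460/17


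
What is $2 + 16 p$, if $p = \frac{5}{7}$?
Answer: $\frac{94}{7} \approx 13.429$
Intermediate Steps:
$p = \frac{5}{7}$ ($p = 5 \cdot \frac{1}{7} = \frac{5}{7} \approx 0.71429$)
$2 + 16 p = 2 + 16 \cdot \frac{5}{7} = 2 + \frac{80}{7} = \frac{94}{7}$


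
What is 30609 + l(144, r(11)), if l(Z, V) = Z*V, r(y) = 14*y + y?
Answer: 54369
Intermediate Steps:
r(y) = 15*y
l(Z, V) = V*Z
30609 + l(144, r(11)) = 30609 + (15*11)*144 = 30609 + 165*144 = 30609 + 23760 = 54369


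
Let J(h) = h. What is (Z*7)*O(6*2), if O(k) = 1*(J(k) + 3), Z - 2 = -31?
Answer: -3045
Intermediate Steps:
Z = -29 (Z = 2 - 31 = -29)
O(k) = 3 + k (O(k) = 1*(k + 3) = 1*(3 + k) = 3 + k)
(Z*7)*O(6*2) = (-29*7)*(3 + 6*2) = -203*(3 + 12) = -203*15 = -3045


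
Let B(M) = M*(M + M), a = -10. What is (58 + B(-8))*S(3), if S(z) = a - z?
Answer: -2418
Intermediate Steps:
S(z) = -10 - z
B(M) = 2*M² (B(M) = M*(2*M) = 2*M²)
(58 + B(-8))*S(3) = (58 + 2*(-8)²)*(-10 - 1*3) = (58 + 2*64)*(-10 - 3) = (58 + 128)*(-13) = 186*(-13) = -2418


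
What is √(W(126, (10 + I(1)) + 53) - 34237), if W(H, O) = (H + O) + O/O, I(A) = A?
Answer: I*√34046 ≈ 184.52*I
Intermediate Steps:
W(H, O) = 1 + H + O (W(H, O) = (H + O) + 1 = 1 + H + O)
√(W(126, (10 + I(1)) + 53) - 34237) = √((1 + 126 + ((10 + 1) + 53)) - 34237) = √((1 + 126 + (11 + 53)) - 34237) = √((1 + 126 + 64) - 34237) = √(191 - 34237) = √(-34046) = I*√34046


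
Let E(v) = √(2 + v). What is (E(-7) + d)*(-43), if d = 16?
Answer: -688 - 43*I*√5 ≈ -688.0 - 96.151*I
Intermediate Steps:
(E(-7) + d)*(-43) = (√(2 - 7) + 16)*(-43) = (√(-5) + 16)*(-43) = (I*√5 + 16)*(-43) = (16 + I*√5)*(-43) = -688 - 43*I*√5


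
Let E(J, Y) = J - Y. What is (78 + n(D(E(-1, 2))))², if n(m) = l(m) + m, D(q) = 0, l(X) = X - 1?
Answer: 5929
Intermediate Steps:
l(X) = -1 + X
n(m) = -1 + 2*m (n(m) = (-1 + m) + m = -1 + 2*m)
(78 + n(D(E(-1, 2))))² = (78 + (-1 + 2*0))² = (78 + (-1 + 0))² = (78 - 1)² = 77² = 5929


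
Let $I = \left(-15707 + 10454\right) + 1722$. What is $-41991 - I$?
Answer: $-38460$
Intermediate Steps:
$I = -3531$ ($I = -5253 + 1722 = -3531$)
$-41991 - I = -41991 - -3531 = -41991 + 3531 = -38460$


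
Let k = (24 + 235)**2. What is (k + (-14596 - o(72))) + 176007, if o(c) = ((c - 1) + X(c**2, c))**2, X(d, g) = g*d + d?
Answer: -143264292517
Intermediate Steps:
X(d, g) = d + d*g (X(d, g) = d*g + d = d + d*g)
o(c) = (-1 + c + c**2*(1 + c))**2 (o(c) = ((c - 1) + c**2*(1 + c))**2 = ((-1 + c) + c**2*(1 + c))**2 = (-1 + c + c**2*(1 + c))**2)
k = 67081 (k = 259**2 = 67081)
(k + (-14596 - o(72))) + 176007 = (67081 + (-14596 - (-1 + 72 + 72**2*(1 + 72))**2)) + 176007 = (67081 + (-14596 - (-1 + 72 + 5184*73)**2)) + 176007 = (67081 + (-14596 - (-1 + 72 + 378432)**2)) + 176007 = (67081 + (-14596 - 1*378503**2)) + 176007 = (67081 + (-14596 - 1*143264521009)) + 176007 = (67081 + (-14596 - 143264521009)) + 176007 = (67081 - 143264535605) + 176007 = -143264468524 + 176007 = -143264292517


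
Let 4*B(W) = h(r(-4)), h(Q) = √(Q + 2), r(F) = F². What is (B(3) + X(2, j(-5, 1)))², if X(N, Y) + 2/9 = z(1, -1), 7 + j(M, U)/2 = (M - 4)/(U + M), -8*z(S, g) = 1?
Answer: 6457/5184 - 25*√2/48 ≈ 0.50899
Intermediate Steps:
z(S, g) = -⅛ (z(S, g) = -⅛*1 = -⅛)
j(M, U) = -14 + 2*(-4 + M)/(M + U) (j(M, U) = -14 + 2*((M - 4)/(U + M)) = -14 + 2*((-4 + M)/(M + U)) = -14 + 2*(-4 + M)/(M + U))
h(Q) = √(2 + Q)
X(N, Y) = -25/72 (X(N, Y) = -2/9 - ⅛ = -25/72)
B(W) = 3*√2/4 (B(W) = √(2 + (-4)²)/4 = √(2 + 16)/4 = √18/4 = (3*√2)/4 = 3*√2/4)
(B(3) + X(2, j(-5, 1)))² = (3*√2/4 - 25/72)² = (-25/72 + 3*√2/4)²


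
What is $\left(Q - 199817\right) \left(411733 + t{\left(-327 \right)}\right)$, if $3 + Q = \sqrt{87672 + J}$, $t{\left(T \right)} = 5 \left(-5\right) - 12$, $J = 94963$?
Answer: $-82265094720 + 411696 \sqrt{182635} \approx -8.2089 \cdot 10^{10}$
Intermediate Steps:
$t{\left(T \right)} = -37$ ($t{\left(T \right)} = -25 - 12 = -37$)
$Q = -3 + \sqrt{182635}$ ($Q = -3 + \sqrt{87672 + 94963} = -3 + \sqrt{182635} \approx 424.36$)
$\left(Q - 199817\right) \left(411733 + t{\left(-327 \right)}\right) = \left(\left(-3 + \sqrt{182635}\right) - 199817\right) \left(411733 - 37\right) = \left(-199820 + \sqrt{182635}\right) 411696 = -82265094720 + 411696 \sqrt{182635}$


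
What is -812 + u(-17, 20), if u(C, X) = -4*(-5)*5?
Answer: -712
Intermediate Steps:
u(C, X) = 100 (u(C, X) = 20*5 = 100)
-812 + u(-17, 20) = -812 + 100 = -712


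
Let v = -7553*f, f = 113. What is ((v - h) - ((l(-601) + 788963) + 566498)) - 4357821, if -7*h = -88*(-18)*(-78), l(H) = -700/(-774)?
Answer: -17837199713/2709 ≈ -6.5844e+6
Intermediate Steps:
l(H) = 350/387 (l(H) = -700*(-1/774) = 350/387)
h = 123552/7 (h = -(-88*(-18))*(-78)/7 = -1584*(-78)/7 = -⅐*(-123552) = 123552/7 ≈ 17650.)
v = -853489 (v = -7553*113 = -853489)
((v - h) - ((l(-601) + 788963) + 566498)) - 4357821 = ((-853489 - 1*123552/7) - ((350/387 + 788963) + 566498)) - 4357821 = ((-853489 - 123552/7) - (305329031/387 + 566498)) - 4357821 = (-6097975/7 - 1*524563757/387) - 4357821 = (-6097975/7 - 524563757/387) - 4357821 = -6031862624/2709 - 4357821 = -17837199713/2709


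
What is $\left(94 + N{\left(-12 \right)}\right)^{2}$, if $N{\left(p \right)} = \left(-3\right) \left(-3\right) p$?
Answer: $196$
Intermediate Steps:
$N{\left(p \right)} = 9 p$
$\left(94 + N{\left(-12 \right)}\right)^{2} = \left(94 + 9 \left(-12\right)\right)^{2} = \left(94 - 108\right)^{2} = \left(-14\right)^{2} = 196$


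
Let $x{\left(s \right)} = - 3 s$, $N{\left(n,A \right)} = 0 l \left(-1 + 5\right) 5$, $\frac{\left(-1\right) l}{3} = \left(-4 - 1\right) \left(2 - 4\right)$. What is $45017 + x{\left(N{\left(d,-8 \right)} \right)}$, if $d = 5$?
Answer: $45017$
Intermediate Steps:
$l = -30$ ($l = - 3 \left(-4 - 1\right) \left(2 - 4\right) = - 3 \left(\left(-5\right) \left(-2\right)\right) = \left(-3\right) 10 = -30$)
$N{\left(n,A \right)} = 0$ ($N{\left(n,A \right)} = 0 \left(-30\right) \left(-1 + 5\right) 5 = 0 \cdot 4 \cdot 5 = 0 \cdot 20 = 0$)
$45017 + x{\left(N{\left(d,-8 \right)} \right)} = 45017 - 0 = 45017 + 0 = 45017$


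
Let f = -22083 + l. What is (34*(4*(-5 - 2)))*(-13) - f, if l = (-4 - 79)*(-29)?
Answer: 32052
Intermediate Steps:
l = 2407 (l = -83*(-29) = 2407)
f = -19676 (f = -22083 + 2407 = -19676)
(34*(4*(-5 - 2)))*(-13) - f = (34*(4*(-5 - 2)))*(-13) - 1*(-19676) = (34*(4*(-7)))*(-13) + 19676 = (34*(-28))*(-13) + 19676 = -952*(-13) + 19676 = 12376 + 19676 = 32052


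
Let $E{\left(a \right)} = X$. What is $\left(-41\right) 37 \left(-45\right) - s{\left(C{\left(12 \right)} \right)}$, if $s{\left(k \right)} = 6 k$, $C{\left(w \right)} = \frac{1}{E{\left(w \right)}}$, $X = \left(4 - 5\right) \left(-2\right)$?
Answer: $68262$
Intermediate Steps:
$X = 2$ ($X = \left(-1\right) \left(-2\right) = 2$)
$E{\left(a \right)} = 2$
$C{\left(w \right)} = \frac{1}{2}$
$\left(-41\right) 37 \left(-45\right) - s{\left(C{\left(12 \right)} \right)} = \left(-41\right) 37 \left(-45\right) - 6 \cdot \frac{1}{2} = \left(-1517\right) \left(-45\right) - 3 = 68265 - 3 = 68262$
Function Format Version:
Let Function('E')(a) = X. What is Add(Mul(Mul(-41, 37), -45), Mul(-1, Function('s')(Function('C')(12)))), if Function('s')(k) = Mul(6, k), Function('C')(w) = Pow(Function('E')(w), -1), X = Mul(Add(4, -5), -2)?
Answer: 68262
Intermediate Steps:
X = 2 (X = Mul(-1, -2) = 2)
Function('E')(a) = 2
Function('C')(w) = Rational(1, 2) (Function('C')(w) = Pow(2, -1) = Rational(1, 2))
Add(Mul(Mul(-41, 37), -45), Mul(-1, Function('s')(Function('C')(12)))) = Add(Mul(Mul(-41, 37), -45), Mul(-1, Mul(6, Rational(1, 2)))) = Add(Mul(-1517, -45), Mul(-1, 3)) = Add(68265, -3) = 68262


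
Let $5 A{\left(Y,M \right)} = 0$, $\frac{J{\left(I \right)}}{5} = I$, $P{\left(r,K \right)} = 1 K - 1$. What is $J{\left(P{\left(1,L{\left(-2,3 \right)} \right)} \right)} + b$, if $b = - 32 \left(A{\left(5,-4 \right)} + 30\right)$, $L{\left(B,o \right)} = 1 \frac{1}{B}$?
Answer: $- \frac{1935}{2} \approx -967.5$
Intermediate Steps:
$L{\left(B,o \right)} = \frac{1}{B}$
$P{\left(r,K \right)} = -1 + K$ ($P{\left(r,K \right)} = K - 1 = -1 + K$)
$J{\left(I \right)} = 5 I$
$A{\left(Y,M \right)} = 0$ ($A{\left(Y,M \right)} = \frac{1}{5} \cdot 0 = 0$)
$b = -960$ ($b = - 32 \left(0 + 30\right) = \left(-32\right) 30 = -960$)
$J{\left(P{\left(1,L{\left(-2,3 \right)} \right)} \right)} + b = 5 \left(-1 + \frac{1}{-2}\right) - 960 = 5 \left(-1 - \frac{1}{2}\right) - 960 = 5 \left(- \frac{3}{2}\right) - 960 = - \frac{15}{2} - 960 = - \frac{1935}{2}$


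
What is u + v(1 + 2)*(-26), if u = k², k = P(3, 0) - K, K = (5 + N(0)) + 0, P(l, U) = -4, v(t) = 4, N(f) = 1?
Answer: -4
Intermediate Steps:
K = 6 (K = (5 + 1) + 0 = 6 + 0 = 6)
k = -10 (k = -4 - 1*6 = -4 - 6 = -10)
u = 100 (u = (-10)² = 100)
u + v(1 + 2)*(-26) = 100 + 4*(-26) = 100 - 104 = -4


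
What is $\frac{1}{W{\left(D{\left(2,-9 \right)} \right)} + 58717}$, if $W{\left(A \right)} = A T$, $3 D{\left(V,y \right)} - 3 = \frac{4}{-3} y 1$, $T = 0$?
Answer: $\frac{1}{58717} \approx 1.7031 \cdot 10^{-5}$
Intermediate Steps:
$D{\left(V,y \right)} = 1 - \frac{4 y}{9}$ ($D{\left(V,y \right)} = 1 + \frac{\frac{4}{-3} y 1}{3} = 1 + \frac{4 \left(- \frac{1}{3}\right) y 1}{3} = 1 + \frac{- \frac{4 y}{3} \cdot 1}{3} = 1 + \frac{\left(- \frac{4}{3}\right) y}{3} = 1 - \frac{4 y}{9}$)
$W{\left(A \right)} = 0$ ($W{\left(A \right)} = A 0 = 0$)
$\frac{1}{W{\left(D{\left(2,-9 \right)} \right)} + 58717} = \frac{1}{0 + 58717} = \frac{1}{58717}$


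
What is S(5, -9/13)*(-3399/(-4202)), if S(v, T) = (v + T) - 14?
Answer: -19467/2483 ≈ -7.8401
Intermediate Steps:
S(v, T) = -14 + T + v (S(v, T) = (T + v) - 14 = -14 + T + v)
S(5, -9/13)*(-3399/(-4202)) = (-14 - 9/13 + 5)*(-3399/(-4202)) = (-14 - 9*1/13 + 5)*(-3399*(-1/4202)) = (-14 - 9/13 + 5)*(309/382) = -126/13*309/382 = -19467/2483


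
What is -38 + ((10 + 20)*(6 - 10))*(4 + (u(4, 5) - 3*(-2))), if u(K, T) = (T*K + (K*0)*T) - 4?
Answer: -3158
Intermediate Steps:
u(K, T) = -4 + K*T (u(K, T) = (K*T + 0*T) - 4 = (K*T + 0) - 4 = K*T - 4 = -4 + K*T)
-38 + ((10 + 20)*(6 - 10))*(4 + (u(4, 5) - 3*(-2))) = -38 + ((10 + 20)*(6 - 10))*(4 + ((-4 + 4*5) - 3*(-2))) = -38 + (30*(-4))*(4 + ((-4 + 20) + 6)) = -38 - 120*(4 + (16 + 6)) = -38 - 120*(4 + 22) = -38 - 120*26 = -38 - 3120 = -3158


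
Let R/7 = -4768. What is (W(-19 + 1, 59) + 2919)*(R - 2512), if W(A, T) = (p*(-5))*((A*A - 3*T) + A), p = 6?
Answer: 34129488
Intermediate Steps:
R = -33376 (R = 7*(-4768) = -33376)
W(A, T) = -30*A - 30*A² + 90*T (W(A, T) = (6*(-5))*((A*A - 3*T) + A) = -30*((A² - 3*T) + A) = -30*(A + A² - 3*T) = -30*A - 30*A² + 90*T)
(W(-19 + 1, 59) + 2919)*(R - 2512) = ((-30*(-19 + 1) - 30*(-19 + 1)² + 90*59) + 2919)*(-33376 - 2512) = ((-30*(-18) - 30*(-18)² + 5310) + 2919)*(-35888) = ((540 - 30*324 + 5310) + 2919)*(-35888) = ((540 - 9720 + 5310) + 2919)*(-35888) = (-3870 + 2919)*(-35888) = -951*(-35888) = 34129488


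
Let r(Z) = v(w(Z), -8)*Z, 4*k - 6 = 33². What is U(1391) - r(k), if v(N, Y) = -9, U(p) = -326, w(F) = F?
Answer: 8551/4 ≈ 2137.8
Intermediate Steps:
k = 1095/4 (k = 3/2 + (¼)*33² = 3/2 + (¼)*1089 = 3/2 + 1089/4 = 1095/4 ≈ 273.75)
r(Z) = -9*Z
U(1391) - r(k) = -326 - (-9)*1095/4 = -326 - 1*(-9855/4) = -326 + 9855/4 = 8551/4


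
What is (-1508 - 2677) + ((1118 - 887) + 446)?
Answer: -3508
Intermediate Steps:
(-1508 - 2677) + ((1118 - 887) + 446) = -4185 + (231 + 446) = -4185 + 677 = -3508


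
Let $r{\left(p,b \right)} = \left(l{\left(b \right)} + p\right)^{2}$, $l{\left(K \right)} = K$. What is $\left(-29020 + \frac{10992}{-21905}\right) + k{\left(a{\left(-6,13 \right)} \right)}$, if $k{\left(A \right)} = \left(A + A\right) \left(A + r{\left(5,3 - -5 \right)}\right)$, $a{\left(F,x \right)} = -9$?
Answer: $- \frac{698780492}{21905} \approx -31901.0$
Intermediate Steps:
$r{\left(p,b \right)} = \left(b + p\right)^{2}$
$k{\left(A \right)} = 2 A \left(169 + A\right)$ ($k{\left(A \right)} = \left(A + A\right) \left(A + \left(\left(3 - -5\right) + 5\right)^{2}\right) = 2 A \left(A + \left(\left(3 + 5\right) + 5\right)^{2}\right) = 2 A \left(A + \left(8 + 5\right)^{2}\right) = 2 A \left(A + 13^{2}\right) = 2 A \left(A + 169\right) = 2 A \left(169 + A\right)$)
$\left(-29020 + \frac{10992}{-21905}\right) + k{\left(a{\left(-6,13 \right)} \right)} = \left(-29020 + \frac{10992}{-21905}\right) + 2 \left(-9\right) \left(169 - 9\right) = \left(-29020 + 10992 \left(- \frac{1}{21905}\right)\right) + 2 \left(-9\right) 160 = \left(-29020 - \frac{10992}{21905}\right) - 2880 = - \frac{635694092}{21905} - 2880 = - \frac{698780492}{21905}$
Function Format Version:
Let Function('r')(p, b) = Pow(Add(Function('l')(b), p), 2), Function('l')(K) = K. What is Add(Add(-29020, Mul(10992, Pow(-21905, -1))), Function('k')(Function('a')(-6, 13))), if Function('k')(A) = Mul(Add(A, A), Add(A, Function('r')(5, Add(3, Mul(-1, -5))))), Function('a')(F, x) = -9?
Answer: Rational(-698780492, 21905) ≈ -31901.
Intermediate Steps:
Function('r')(p, b) = Pow(Add(b, p), 2)
Function('k')(A) = Mul(2, A, Add(169, A)) (Function('k')(A) = Mul(Add(A, A), Add(A, Pow(Add(Add(3, Mul(-1, -5)), 5), 2))) = Mul(Mul(2, A), Add(A, Pow(Add(Add(3, 5), 5), 2))) = Mul(Mul(2, A), Add(A, Pow(Add(8, 5), 2))) = Mul(Mul(2, A), Add(A, Pow(13, 2))) = Mul(Mul(2, A), Add(A, 169)) = Mul(Mul(2, A), Add(169, A)) = Mul(2, A, Add(169, A)))
Add(Add(-29020, Mul(10992, Pow(-21905, -1))), Function('k')(Function('a')(-6, 13))) = Add(Add(-29020, Mul(10992, Pow(-21905, -1))), Mul(2, -9, Add(169, -9))) = Add(Add(-29020, Mul(10992, Rational(-1, 21905))), Mul(2, -9, 160)) = Add(Add(-29020, Rational(-10992, 21905)), -2880) = Add(Rational(-635694092, 21905), -2880) = Rational(-698780492, 21905)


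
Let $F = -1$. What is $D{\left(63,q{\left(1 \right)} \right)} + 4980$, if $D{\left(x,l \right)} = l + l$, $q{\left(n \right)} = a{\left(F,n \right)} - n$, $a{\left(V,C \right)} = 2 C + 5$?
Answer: $4992$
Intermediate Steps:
$a{\left(V,C \right)} = 5 + 2 C$
$q{\left(n \right)} = 5 + n$ ($q{\left(n \right)} = \left(5 + 2 n\right) - n = 5 + n$)
$D{\left(x,l \right)} = 2 l$
$D{\left(63,q{\left(1 \right)} \right)} + 4980 = 2 \left(5 + 1\right) + 4980 = 2 \cdot 6 + 4980 = 12 + 4980 = 4992$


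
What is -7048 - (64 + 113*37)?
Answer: -11293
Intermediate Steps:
-7048 - (64 + 113*37) = -7048 - (64 + 4181) = -7048 - 1*4245 = -7048 - 4245 = -11293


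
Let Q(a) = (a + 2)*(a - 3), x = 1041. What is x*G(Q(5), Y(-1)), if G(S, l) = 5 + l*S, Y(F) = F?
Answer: -9369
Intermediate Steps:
Q(a) = (-3 + a)*(2 + a) (Q(a) = (2 + a)*(-3 + a) = (-3 + a)*(2 + a))
G(S, l) = 5 + S*l
x*G(Q(5), Y(-1)) = 1041*(5 + (-6 + 5² - 1*5)*(-1)) = 1041*(5 + (-6 + 25 - 5)*(-1)) = 1041*(5 + 14*(-1)) = 1041*(5 - 14) = 1041*(-9) = -9369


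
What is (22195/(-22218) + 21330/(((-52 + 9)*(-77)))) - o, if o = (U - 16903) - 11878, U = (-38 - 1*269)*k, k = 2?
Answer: 13433591705/456918 ≈ 29400.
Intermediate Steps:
U = -614 (U = (-38 - 1*269)*2 = (-38 - 269)*2 = -307*2 = -614)
o = -29395 (o = (-614 - 16903) - 11878 = -17517 - 11878 = -29395)
(22195/(-22218) + 21330/(((-52 + 9)*(-77)))) - o = (22195/(-22218) + 21330/(((-52 + 9)*(-77)))) - 1*(-29395) = (22195*(-1/22218) + 21330/((-43*(-77)))) + 29395 = (-965/966 + 21330/3311) + 29395 = 2487095/456918 + 29395 = 13433591705/456918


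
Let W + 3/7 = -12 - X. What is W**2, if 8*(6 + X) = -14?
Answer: 17161/784 ≈ 21.889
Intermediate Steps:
X = -31/4 (X = -6 + (1/8)*(-14) = -6 - 7/4 = -31/4 ≈ -7.7500)
W = -131/28 (W = -3/7 + (-12 - 1*(-31/4)) = -3/7 + (-12 + 31/4) = -3/7 - 17/4 = -131/28 ≈ -4.6786)
W**2 = (-131/28)**2 = 17161/784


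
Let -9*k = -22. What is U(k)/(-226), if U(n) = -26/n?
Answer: 117/2486 ≈ 0.047064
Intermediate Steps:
k = 22/9 (k = -⅑*(-22) = 22/9 ≈ 2.4444)
U(k)/(-226) = -26/22/9/(-226) = -26*9/22*(-1/226) = -117/11*(-1/226) = 117/2486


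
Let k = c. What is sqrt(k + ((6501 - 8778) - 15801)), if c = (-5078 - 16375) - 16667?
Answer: I*sqrt(56198) ≈ 237.06*I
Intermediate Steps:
c = -38120 (c = -21453 - 16667 = -38120)
k = -38120
sqrt(k + ((6501 - 8778) - 15801)) = sqrt(-38120 + ((6501 - 8778) - 15801)) = sqrt(-38120 + (-2277 - 15801)) = sqrt(-38120 - 18078) = sqrt(-56198) = I*sqrt(56198)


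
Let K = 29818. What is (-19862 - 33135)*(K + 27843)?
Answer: -3055860017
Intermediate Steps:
(-19862 - 33135)*(K + 27843) = (-19862 - 33135)*(29818 + 27843) = -52997*57661 = -3055860017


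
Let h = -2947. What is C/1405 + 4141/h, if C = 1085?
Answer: -524122/828107 ≈ -0.63292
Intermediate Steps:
C/1405 + 4141/h = 1085/1405 + 4141/(-2947) = 1085*(1/1405) + 4141*(-1/2947) = 217/281 - 4141/2947 = -524122/828107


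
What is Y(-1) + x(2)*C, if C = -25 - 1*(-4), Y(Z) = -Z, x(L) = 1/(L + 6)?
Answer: -13/8 ≈ -1.6250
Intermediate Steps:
x(L) = 1/(6 + L)
C = -21 (C = -25 + 4 = -21)
Y(-1) + x(2)*C = -1*(-1) - 21/(6 + 2) = 1 - 21/8 = -13/8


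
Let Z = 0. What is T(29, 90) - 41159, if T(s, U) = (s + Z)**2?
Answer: -40318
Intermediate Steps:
T(s, U) = s**2 (T(s, U) = (s + 0)**2 = s**2)
T(29, 90) - 41159 = 29**2 - 41159 = 841 - 41159 = -40318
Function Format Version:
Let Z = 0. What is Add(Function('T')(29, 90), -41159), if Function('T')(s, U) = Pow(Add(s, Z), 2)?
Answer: -40318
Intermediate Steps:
Function('T')(s, U) = Pow(s, 2) (Function('T')(s, U) = Pow(Add(s, 0), 2) = Pow(s, 2))
Add(Function('T')(29, 90), -41159) = Add(Pow(29, 2), -41159) = Add(841, -41159) = -40318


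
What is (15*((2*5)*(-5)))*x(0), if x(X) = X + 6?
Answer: -4500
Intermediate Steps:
x(X) = 6 + X
(15*((2*5)*(-5)))*x(0) = (15*((2*5)*(-5)))*(6 + 0) = (15*(10*(-5)))*6 = (15*(-50))*6 = -750*6 = -4500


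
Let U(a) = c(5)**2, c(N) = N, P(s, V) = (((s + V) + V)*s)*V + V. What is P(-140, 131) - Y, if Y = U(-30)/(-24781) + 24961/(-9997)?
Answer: -554270505644827/247735657 ≈ -2.2373e+6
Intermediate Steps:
P(s, V) = V + V*s*(s + 2*V) (P(s, V) = (((V + s) + V)*s)*V + V = ((s + 2*V)*s)*V + V = (s*(s + 2*V))*V + V = V*s*(s + 2*V) + V = V + V*s*(s + 2*V))
U(a) = 25 (U(a) = 5**2 = 25)
Y = -618808466/247735657 (Y = 25/(-24781) + 24961/(-9997) = 25*(-1/24781) + 24961*(-1/9997) = -25/24781 - 24961/9997 = -618808466/247735657 ≈ -2.4979)
P(-140, 131) - Y = 131*(1 + (-140)**2 + 2*131*(-140)) - 1*(-618808466/247735657) = 131*(1 + 19600 - 36680) + 618808466/247735657 = 131*(-17079) + 618808466/247735657 = -2237349 + 618808466/247735657 = -554270505644827/247735657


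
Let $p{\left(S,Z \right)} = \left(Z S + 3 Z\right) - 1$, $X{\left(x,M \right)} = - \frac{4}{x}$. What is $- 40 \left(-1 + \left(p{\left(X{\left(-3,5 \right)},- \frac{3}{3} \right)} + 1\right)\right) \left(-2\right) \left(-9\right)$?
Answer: $3840$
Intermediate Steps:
$p{\left(S,Z \right)} = -1 + 3 Z + S Z$ ($p{\left(S,Z \right)} = \left(S Z + 3 Z\right) - 1 = \left(3 Z + S Z\right) - 1 = -1 + 3 Z + S Z$)
$- 40 \left(-1 + \left(p{\left(X{\left(-3,5 \right)},- \frac{3}{3} \right)} + 1\right)\right) \left(-2\right) \left(-9\right) = - 40 \left(-1 + \left(\left(-1 + 3 \left(- \frac{3}{3}\right) + - \frac{4}{-3} \left(- \frac{3}{3}\right)\right) + 1\right)\right) \left(-2\right) \left(-9\right) = - 40 \left(-1 + \left(\left(-1 + 3 \left(\left(-3\right) \frac{1}{3}\right) + \left(-4\right) \left(- \frac{1}{3}\right) \left(\left(-3\right) \frac{1}{3}\right)\right) + 1\right)\right) \left(-2\right) \left(-9\right) = - 40 \left(-1 + \left(\left(-1 + 3 \left(-1\right) + \frac{4}{3} \left(-1\right)\right) + 1\right)\right) \left(-2\right) \left(-9\right) = - 40 \left(-1 + \left(\left(-1 - 3 - \frac{4}{3}\right) + 1\right)\right) \left(-2\right) \left(-9\right) = - 40 \left(-1 + \left(- \frac{16}{3} + 1\right)\right) \left(-2\right) \left(-9\right) = - 40 \left(-1 - \frac{13}{3}\right) \left(-2\right) \left(-9\right) = - 40 \left(\left(- \frac{16}{3}\right) \left(-2\right)\right) \left(-9\right) = \left(-40\right) \frac{32}{3} \left(-9\right) = \left(- \frac{1280}{3}\right) \left(-9\right) = 3840$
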